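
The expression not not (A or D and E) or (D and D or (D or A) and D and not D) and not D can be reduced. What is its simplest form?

A or D and E

not not (A or D and E) or (D and D or (D or A) and D and not D) and not D
= not not (A or D and E) or (D and D or D and not D) and not D   — absorption
= not not (A or D and E) or D and not D   — distribution
= not not (A or D and E)   — complement / identity
= A or D and E   — double negation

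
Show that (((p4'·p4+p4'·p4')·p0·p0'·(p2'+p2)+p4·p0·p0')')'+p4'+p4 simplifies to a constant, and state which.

(((p4'·p4+p4'·p4')·p0·p0'·(p2'+p2)+p4·p0·p0')')'+p4'+p4
= (p4'·p4+p4'·p4')·p0·p0'·(p2'+p2)+p4·p0·p0'+p4'+p4   — double negation
= p4'·p0·p0'·(p2'+p2)+p4·p0·p0'+p4'+p4   — distribution
= p4'·p0·p0'+p4·p0·p0'+p4'+p4   — complement / identity
= p0·p0'+p4'+p4   — distribution
= p4'+p4   — complement / identity
= 1   — complement

1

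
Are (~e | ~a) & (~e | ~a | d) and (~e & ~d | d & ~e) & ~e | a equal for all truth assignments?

No

E1: (~e | ~a) & (~e | ~a | d)
    = ~e | ~a   [absorption]
E2: (~e & ~d | d & ~e) & ~e | a
    = ~e & ~e | a   [distribution]
    = ~e | a   [idempotence]
These differ: at a=1, d=0, e=1, E1 = 0 but E2 = 1.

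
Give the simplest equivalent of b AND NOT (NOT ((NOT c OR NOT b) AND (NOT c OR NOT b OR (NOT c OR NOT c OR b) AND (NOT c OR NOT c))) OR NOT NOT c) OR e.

b AND NOT (NOT ((NOT c OR NOT b) AND (NOT c OR NOT b OR (NOT c OR NOT c OR b) AND (NOT c OR NOT c))) OR NOT NOT c) OR e
= b AND NOT (NOT ((NOT c OR NOT b) AND (NOT c OR NOT b OR NOT c OR NOT c)) OR NOT NOT c) OR e
= b AND NOT (NOT (NOT c OR NOT b AND (NOT b OR NOT c OR NOT c)) OR NOT NOT c) OR e
= b AND NOT (NOT (NOT c OR NOT b AND (NOT b OR NOT c)) OR NOT NOT c) OR e
= b AND NOT (NOT (NOT c OR NOT b) OR NOT NOT c) OR e
= b AND (NOT c OR NOT b) AND NOT c OR e
= b AND NOT c OR e

b AND NOT c OR e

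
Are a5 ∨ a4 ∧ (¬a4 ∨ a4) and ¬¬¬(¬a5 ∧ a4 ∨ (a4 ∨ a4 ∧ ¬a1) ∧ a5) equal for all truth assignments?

No

E1: a5 ∨ a4 ∧ (¬a4 ∨ a4)
    = a5 ∨ a4   (complement / identity)
E2: ¬¬¬(¬a5 ∧ a4 ∨ (a4 ∨ a4 ∧ ¬a1) ∧ a5)
    = ¬¬¬(¬a5 ∧ a4 ∨ a4 ∧ a5)   (absorption)
    = ¬¬¬a4   (distribution)
    = ¬a4   (double negation)
These differ: at a1=0, a4=1, a5=0, E1 = 1 but E2 = 0.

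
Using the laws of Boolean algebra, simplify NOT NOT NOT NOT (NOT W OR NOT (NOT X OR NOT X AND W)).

NOT NOT NOT NOT (NOT W OR NOT (NOT X OR NOT X AND W))
= NOT NOT NOT NOT (NOT W OR NOT NOT X)   (absorption)
= NOT NOT (NOT W OR NOT NOT X)   (double negation)
= NOT NOT (NOT W OR X)   (double negation)
= NOT W OR X   (double negation)

NOT W OR X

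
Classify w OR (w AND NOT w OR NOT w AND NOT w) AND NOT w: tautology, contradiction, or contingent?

tautology

w OR (w AND NOT w OR NOT w AND NOT w) AND NOT w
= w OR NOT w AND NOT w   [distribution]
= w OR NOT w   [idempotence]
= TRUE   [complement]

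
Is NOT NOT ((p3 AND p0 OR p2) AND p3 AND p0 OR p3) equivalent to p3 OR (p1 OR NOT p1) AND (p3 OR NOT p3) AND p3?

Yes

E1: NOT NOT ((p3 AND p0 OR p2) AND p3 AND p0 OR p3)
    = (p3 AND p0 OR p2) AND p3 AND p0 OR p3
    = p3 AND p0 OR p3
    = p3
E2: p3 OR (p1 OR NOT p1) AND (p3 OR NOT p3) AND p3
    = p3 OR (p3 OR NOT p3) AND p3
    = p3 OR p3
    = p3
Both reduce to p3, so they are equivalent.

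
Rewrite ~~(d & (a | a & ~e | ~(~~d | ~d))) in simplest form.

d & a

~~(d & (a | a & ~e | ~(~~d | ~d)))
= ~~(d & (a | a & ~e | ~d & d))   [De Morgan]
= ~~(d & (a | a & ~e))   [complement / identity]
= ~~(d & a)   [absorption]
= d & a   [double negation]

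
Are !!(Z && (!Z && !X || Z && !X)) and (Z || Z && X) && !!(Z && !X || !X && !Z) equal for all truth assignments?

Yes

E1: !!(Z && (!Z && !X || Z && !X))
    = !!(Z && !X)
    = Z && !X
E2: (Z || Z && X) && !!(Z && !X || !X && !Z)
    = (Z || Z && X) && (Z && !X || !X && !Z)
    = (Z || Z && X) && !X
    = Z && !X
Both reduce to Z && !X, so they are equivalent.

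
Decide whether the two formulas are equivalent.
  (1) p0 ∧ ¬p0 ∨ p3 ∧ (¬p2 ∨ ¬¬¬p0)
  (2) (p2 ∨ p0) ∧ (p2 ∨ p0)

E1: p0 ∧ ¬p0 ∨ p3 ∧ (¬p2 ∨ ¬¬¬p0)
    = p0 ∧ ¬p0 ∨ p3 ∧ (¬p2 ∨ ¬p0)
    = p3 ∧ (¬p2 ∨ ¬p0)
E2: (p2 ∨ p0) ∧ (p2 ∨ p0)
    = p2 ∨ p0
These differ: at p0=1, p2=1, p3=0, E1 = 0 but E2 = 1.

No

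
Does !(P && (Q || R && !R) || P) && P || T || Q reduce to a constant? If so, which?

no

!(P && (Q || R && !R) || P) && P || T || Q
= !(P && Q || P) && P || T || Q   — complement / identity
= !P && P || T || Q   — absorption
= T || Q   — complement / identity
This depends on Q, T, so it is not a constant.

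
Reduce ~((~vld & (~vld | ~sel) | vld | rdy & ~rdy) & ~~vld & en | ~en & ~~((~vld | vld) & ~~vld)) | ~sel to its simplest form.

~((~vld & (~vld | ~sel) | vld | rdy & ~rdy) & ~~vld & en | ~en & ~~((~vld | vld) & ~~vld)) | ~sel
= ~((~vld & (~vld | ~sel) | vld) & ~~vld & en | ~en & ~~((~vld | vld) & ~~vld)) | ~sel   [complement / identity]
= ~((~vld & (~vld | ~sel) | vld) & ~~vld & en | ~en & (~vld | vld) & ~~vld) | ~sel   [double negation]
= ~((~vld | vld) & ~~vld & en | ~en & (~vld | vld) & ~~vld) | ~sel   [absorption]
= ~((~vld | vld) & ~~vld) | ~sel   [distribution]
= ~~~vld | ~sel   [complement / identity]
= ~vld | ~sel   [double negation]

~vld | ~sel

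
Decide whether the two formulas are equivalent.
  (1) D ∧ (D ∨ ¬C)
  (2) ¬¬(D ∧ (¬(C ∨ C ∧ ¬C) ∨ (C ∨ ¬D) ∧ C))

E1: D ∧ (D ∨ ¬C)
    = D   (absorption)
E2: ¬¬(D ∧ (¬(C ∨ C ∧ ¬C) ∨ (C ∨ ¬D) ∧ C))
    = ¬¬(D ∧ (¬C ∨ (C ∨ ¬D) ∧ C))   (complement / identity)
    = D ∧ (¬C ∨ (C ∨ ¬D) ∧ C)   (double negation)
    = D ∧ (¬C ∨ C)   (absorption)
    = D   (complement / identity)
Both reduce to D, so they are equivalent.

Yes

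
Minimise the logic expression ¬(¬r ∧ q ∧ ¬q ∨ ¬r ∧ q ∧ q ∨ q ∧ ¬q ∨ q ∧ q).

¬(¬r ∧ q ∧ ¬q ∨ ¬r ∧ q ∧ q ∨ q ∧ ¬q ∨ q ∧ q)
= ¬((q ∧ ¬q ∨ q ∧ q) ∧ ¬r ∨ q ∧ ¬q ∨ q ∧ q)   (distribution)
= ¬(q ∧ ¬q ∨ q ∧ q)   (absorption)
= ¬q   (distribution)

¬q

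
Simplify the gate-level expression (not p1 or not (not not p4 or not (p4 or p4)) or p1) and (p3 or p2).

(not p1 or not (not not p4 or not (p4 or p4)) or p1) and (p3 or p2)
= (not p1 or not (not not p4 or not p4) or p1) and (p3 or p2)   — idempotence
= (not p1 or not p4 and p4 or p1) and (p3 or p2)   — De Morgan
= (not p1 or p1) and (p3 or p2)   — complement / identity
= p3 or p2   — complement / identity

p3 or p2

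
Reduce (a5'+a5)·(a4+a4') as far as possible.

(a5'+a5)·(a4+a4')
= a5'+a5   [complement / identity]
= 1   [complement]

1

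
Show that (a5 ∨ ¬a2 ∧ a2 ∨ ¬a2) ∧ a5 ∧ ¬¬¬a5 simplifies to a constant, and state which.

(a5 ∨ ¬a2 ∧ a2 ∨ ¬a2) ∧ a5 ∧ ¬¬¬a5
= (a5 ∨ ¬a2 ∧ a2 ∨ ¬a2) ∧ a5 ∧ ¬a5
= (a5 ∨ ¬a2) ∧ a5 ∧ ¬a5
= a5 ∧ ¬a5
= False

False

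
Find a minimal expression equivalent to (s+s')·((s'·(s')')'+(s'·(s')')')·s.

(s+s')·((s'·(s')')'+(s'·(s')')')·s
= (s+s')·(s'·(s')')'·s   — idempotence
= (s'·(s')')'·s   — complement / identity
= (s+s')·s   — De Morgan
= s   — complement / identity

s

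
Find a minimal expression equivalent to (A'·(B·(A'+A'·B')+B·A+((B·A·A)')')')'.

A+B

(A'·(B·(A'+A'·B')+B·A+((B·A·A)')')')'
= A+B·(A'+A'·B')+B·A+((B·A·A)')'
= A+B·(A'+A'·B')+B·A+B·A·A
= A+B·(A'+A'·B')+B·A
= A+B·A'+B·A
= A+B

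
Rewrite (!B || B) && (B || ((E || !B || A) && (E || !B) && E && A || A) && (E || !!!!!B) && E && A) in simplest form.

B || E && A

(!B || B) && (B || ((E || !B || A) && (E || !B) && E && A || A) && (E || !!!!!B) && E && A)
= B || ((E || !B || A) && (E || !B) && E && A || A) && (E || !!!!!B) && E && A   (complement / identity)
= B || ((E || !B || A) && (E || !B) && E && A || A) && (E || !!!B) && E && A   (double negation)
= B || ((E || !B) && E && A || A) && (E || !!!B) && E && A   (absorption)
= B || ((E || !B) && E && A || A) && (E || !B) && E && A   (double negation)
= B || (E || !B) && E && A   (absorption)
= B || E && A   (absorption)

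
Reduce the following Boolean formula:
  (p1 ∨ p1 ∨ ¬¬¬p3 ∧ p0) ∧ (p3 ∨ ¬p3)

p1 ∨ ¬p3 ∧ p0

(p1 ∨ p1 ∨ ¬¬¬p3 ∧ p0) ∧ (p3 ∨ ¬p3)
= p1 ∨ p1 ∨ ¬¬¬p3 ∧ p0   (complement / identity)
= p1 ∨ p1 ∨ ¬p3 ∧ p0   (double negation)
= p1 ∨ ¬p3 ∧ p0   (idempotence)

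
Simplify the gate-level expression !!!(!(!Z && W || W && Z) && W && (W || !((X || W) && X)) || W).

!!!(!(!Z && W || W && Z) && W && (W || !((X || W) && X)) || W)
= !!!(!(!Z && W || W && Z) && W && (W || !X) || W)   [absorption]
= !!!(!(!Z && W || W && Z) && W || W)   [absorption]
= !!!(!W && W || W)   [distribution]
= !!!W   [complement / identity]
= !W   [double negation]

!W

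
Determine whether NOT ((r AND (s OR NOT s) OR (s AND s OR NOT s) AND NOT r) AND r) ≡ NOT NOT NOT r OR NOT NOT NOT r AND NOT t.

E1: NOT ((r AND (s OR NOT s) OR (s AND s OR NOT s) AND NOT r) AND r)
    = NOT ((r AND (s OR NOT s) OR (s OR NOT s) AND NOT r) AND r)
    = NOT ((s OR NOT s) AND r)
    = NOT r
E2: NOT NOT NOT r OR NOT NOT NOT r AND NOT t
    = NOT NOT NOT r
    = NOT r
Both reduce to NOT r, so they are equivalent.

Yes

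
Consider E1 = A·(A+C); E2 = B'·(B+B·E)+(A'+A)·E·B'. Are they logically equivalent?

E1: A·(A+C)
    = A   — absorption
E2: B'·(B+B·E)+(A'+A)·E·B'
    = B'·B+(A'+A)·E·B'   — absorption
    = B'·B+E·B'   — complement / identity
    = E·B'   — complement / identity
These differ: at A=1, B=1, C=1, E=1, E1 = 1 but E2 = 0.

No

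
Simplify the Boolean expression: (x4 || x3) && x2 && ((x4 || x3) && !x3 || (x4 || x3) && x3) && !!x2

(x4 || x3) && x2 && ((x4 || x3) && !x3 || (x4 || x3) && x3) && !!x2
= (x4 || x3) && x2 && ((x4 || x3) && !x3 || (x4 || x3) && x3) && x2   [double negation]
= (x4 || x3) && x2 && (x4 || x3) && x2   [distribution]
= (x4 || x3) && x2   [idempotence]

(x4 || x3) && x2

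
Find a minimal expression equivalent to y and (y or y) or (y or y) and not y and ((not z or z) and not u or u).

y

y and (y or y) or (y or y) and not y and ((not z or z) and not u or u)
= y and (y or y) or (y or y) and not y and (not u or u)   (complement / identity)
= y and (y or y) or (y or y) and not y   (complement / identity)
= y or y   (distribution)
= y   (idempotence)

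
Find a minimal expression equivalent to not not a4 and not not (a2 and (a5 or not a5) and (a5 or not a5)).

not not a4 and not not (a2 and (a5 or not a5) and (a5 or not a5))
= not not a4 and not not (a2 and (a5 or not a5))   — complement / identity
= a4 and not not (a2 and (a5 or not a5))   — double negation
= a4 and a2 and (a5 or not a5)   — double negation
= a4 and a2   — complement / identity

a4 and a2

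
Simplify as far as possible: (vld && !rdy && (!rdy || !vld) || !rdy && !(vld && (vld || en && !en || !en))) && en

(vld && !rdy && (!rdy || !vld) || !rdy && !(vld && (vld || en && !en || !en))) && en
= (vld && !rdy && (!rdy || !vld) || !rdy && !(vld && (vld || !en))) && en   (complement / identity)
= (vld && !rdy && (!rdy || !vld) || !rdy && !vld) && en   (absorption)
= (vld && !rdy || !rdy && !vld) && en   (absorption)
= !rdy && en   (distribution)

!rdy && en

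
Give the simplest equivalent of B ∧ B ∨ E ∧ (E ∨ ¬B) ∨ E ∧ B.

B ∨ E

B ∧ B ∨ E ∧ (E ∨ ¬B) ∨ E ∧ B
= B ∧ B ∨ E ∨ E ∧ B
= B ∧ B ∨ E
= B ∨ E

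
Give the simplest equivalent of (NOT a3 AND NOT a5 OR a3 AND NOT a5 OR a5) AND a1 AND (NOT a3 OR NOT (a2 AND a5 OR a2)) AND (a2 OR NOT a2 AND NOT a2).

(NOT a3 AND NOT a5 OR a3 AND NOT a5 OR a5) AND a1 AND (NOT a3 OR NOT (a2 AND a5 OR a2)) AND (a2 OR NOT a2 AND NOT a2)
= (NOT a3 AND NOT a5 OR a3 AND NOT a5 OR a5) AND a1 AND (NOT a3 OR NOT (a2 AND a5 OR a2)) AND (a2 OR NOT a2)   [idempotence]
= (NOT a5 OR a5) AND a1 AND (NOT a3 OR NOT (a2 AND a5 OR a2)) AND (a2 OR NOT a2)   [distribution]
= (NOT a5 OR a5) AND a1 AND (NOT a3 OR NOT a2) AND (a2 OR NOT a2)   [absorption]
= a1 AND (NOT a3 OR NOT a2) AND (a2 OR NOT a2)   [complement / identity]
= a1 AND (NOT a3 OR NOT a2)   [complement / identity]

a1 AND (NOT a3 OR NOT a2)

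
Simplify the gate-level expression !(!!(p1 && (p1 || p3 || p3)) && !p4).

!p1 || p4

!(!!(p1 && (p1 || p3 || p3)) && !p4)
= !(!!(p1 && (p1 || p3)) && !p4)
= !(p1 && (p1 || p3)) || p4
= !p1 || p4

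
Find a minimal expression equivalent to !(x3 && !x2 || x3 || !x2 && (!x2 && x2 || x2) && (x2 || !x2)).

!x3

!(x3 && !x2 || x3 || !x2 && (!x2 && x2 || x2) && (x2 || !x2))
= !(x3 || !x2 && (!x2 && x2 || x2) && (x2 || !x2))   (absorption)
= !(x3 || !x2 && x2 && (x2 || !x2))   (complement / identity)
= !(x3 || !x2 && x2)   (complement / identity)
= !x3   (complement / identity)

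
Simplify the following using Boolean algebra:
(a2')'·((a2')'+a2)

a2

(a2')'·((a2')'+a2)
= (a2')'·(a2+a2)   [double negation]
= a2·(a2+a2)   [double negation]
= a2·a2   [idempotence]
= a2   [idempotence]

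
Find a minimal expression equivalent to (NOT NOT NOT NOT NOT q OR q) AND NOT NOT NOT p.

NOT p

(NOT NOT NOT NOT NOT q OR q) AND NOT NOT NOT p
= (NOT NOT NOT q OR q) AND NOT NOT NOT p   [double negation]
= (NOT q OR q) AND NOT NOT NOT p   [double negation]
= NOT NOT NOT p   [complement / identity]
= NOT p   [double negation]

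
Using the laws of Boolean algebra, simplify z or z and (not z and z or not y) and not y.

z or z and (not z and z or not y) and not y
= z or z and not y and not y
= z or z and not y
= z

z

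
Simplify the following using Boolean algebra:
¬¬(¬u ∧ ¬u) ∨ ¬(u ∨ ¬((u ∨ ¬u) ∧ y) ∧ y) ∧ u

¬u

¬¬(¬u ∧ ¬u) ∨ ¬(u ∨ ¬((u ∨ ¬u) ∧ y) ∧ y) ∧ u
= ¬¬(¬u ∧ ¬u) ∨ ¬(u ∨ ¬y ∧ y) ∧ u   [complement / identity]
= ¬u ∧ ¬u ∨ ¬(u ∨ ¬y ∧ y) ∧ u   [double negation]
= ¬u ∧ ¬u ∨ ¬u ∧ u   [complement / identity]
= ¬u   [distribution]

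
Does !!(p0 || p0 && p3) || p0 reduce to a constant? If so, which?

!!(p0 || p0 && p3) || p0
= p0 || p0 && p3 || p0   (double negation)
= p0 || p0   (absorption)
= p0   (idempotence)
This depends on p0, so it is not a constant.

no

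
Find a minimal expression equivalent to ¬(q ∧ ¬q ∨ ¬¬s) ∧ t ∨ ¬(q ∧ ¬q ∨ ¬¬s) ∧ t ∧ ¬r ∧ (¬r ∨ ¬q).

¬s ∧ t

¬(q ∧ ¬q ∨ ¬¬s) ∧ t ∨ ¬(q ∧ ¬q ∨ ¬¬s) ∧ t ∧ ¬r ∧ (¬r ∨ ¬q)
= ¬(q ∧ ¬q ∨ ¬¬s) ∧ t ∨ ¬(q ∧ ¬q ∨ ¬¬s) ∧ t ∧ ¬r   — absorption
= ¬(q ∧ ¬q ∨ ¬¬s) ∧ t   — absorption
= ¬¬¬s ∧ t   — complement / identity
= ¬s ∧ t   — double negation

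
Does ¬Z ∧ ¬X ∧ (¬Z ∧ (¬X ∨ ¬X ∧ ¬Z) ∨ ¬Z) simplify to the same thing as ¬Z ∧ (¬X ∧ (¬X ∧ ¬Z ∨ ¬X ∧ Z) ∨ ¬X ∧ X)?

Yes

E1: ¬Z ∧ ¬X ∧ (¬Z ∧ (¬X ∨ ¬X ∧ ¬Z) ∨ ¬Z)
    = ¬Z ∧ ¬X ∧ (¬Z ∧ ¬X ∨ ¬Z)   — absorption
    = ¬Z ∧ ¬X   — absorption
E2: ¬Z ∧ (¬X ∧ (¬X ∧ ¬Z ∨ ¬X ∧ Z) ∨ ¬X ∧ X)
    = ¬Z ∧ (¬X ∧ ¬X ∨ ¬X ∧ X)   — distribution
    = ¬Z ∧ ¬X   — distribution
Both reduce to ¬Z ∧ ¬X, so they are equivalent.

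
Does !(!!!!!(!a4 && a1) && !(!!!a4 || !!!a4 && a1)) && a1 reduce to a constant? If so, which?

!(!!!!!(!a4 && a1) && !(!!!a4 || !!!a4 && a1)) && a1
= !(!!!(!a4 && a1) && !(!!!a4 || !!!a4 && a1)) && a1
= !(!(!a4 && a1) && !(!!!a4 || !!!a4 && a1)) && a1
= !(!(!a4 && a1) && !!!!a4) && a1
= !(!(!a4 && a1) && !!a4) && a1
= (!a4 && a1 || !a4) && a1
= !a4 && a1
This depends on a1, a4, so it is not a constant.

no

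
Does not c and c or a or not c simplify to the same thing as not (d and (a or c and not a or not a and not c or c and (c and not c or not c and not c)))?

No

E1: not c and c or a or not c
    = a or not c
E2: not (d and (a or c and not a or not a and not c or c and (c and not c or not c and not c)))
    = not (d and (a or c and not a or not a and not c or c and not c))
    = not (d and (a or not a or c and not c))
    = not (d and (a or not a))
    = not d
These differ: at a=1, c=0, d=1, E1 = 1 but E2 = 0.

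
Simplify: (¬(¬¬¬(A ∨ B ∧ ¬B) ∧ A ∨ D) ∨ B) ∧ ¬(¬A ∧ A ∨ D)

(¬(¬¬¬(A ∨ B ∧ ¬B) ∧ A ∨ D) ∨ B) ∧ ¬(¬A ∧ A ∨ D)
= (¬(¬¬¬A ∧ A ∨ D) ∨ B) ∧ ¬(¬A ∧ A ∨ D)
= (¬(¬A ∧ A ∨ D) ∨ B) ∧ ¬(¬A ∧ A ∨ D)
= ¬(¬A ∧ A ∨ D)
= ¬D

¬D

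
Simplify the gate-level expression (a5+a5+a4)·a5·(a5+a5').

a5

(a5+a5+a4)·a5·(a5+a5')
= (a5+a5+a4)·a5   [complement / identity]
= (a5+a4)·a5   [idempotence]
= a5   [absorption]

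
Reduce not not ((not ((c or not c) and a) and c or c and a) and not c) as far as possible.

not not ((not ((c or not c) and a) and c or c and a) and not c)
= (not ((c or not c) and a) and c or c and a) and not c
= (not a and c or c and a) and not c
= c and not c
= False

False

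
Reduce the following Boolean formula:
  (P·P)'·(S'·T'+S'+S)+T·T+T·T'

(P·P)'·(S'·T'+S'+S)+T·T+T·T'
= (P·P)'·(S'·T'+S'+S)+T   — distribution
= (P·P)'·(S'+S)+T   — absorption
= P'·(S'+S)+T   — idempotence
= P'+T   — complement / identity

P'+T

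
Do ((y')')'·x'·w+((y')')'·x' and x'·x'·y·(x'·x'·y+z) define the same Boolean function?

No

E1: ((y')')'·x'·w+((y')')'·x'
    = ((y')')'·x'   [absorption]
    = y'·x'   [double negation]
E2: x'·x'·y·(x'·x'·y+z)
    = x'·x'·y   [absorption]
    = x'·y   [idempotence]
These differ: at w=1, x=0, y=0, z=1, E1 = 1 but E2 = 0.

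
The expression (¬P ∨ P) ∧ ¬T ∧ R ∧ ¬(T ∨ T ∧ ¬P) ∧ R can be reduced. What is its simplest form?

(¬P ∨ P) ∧ ¬T ∧ R ∧ ¬(T ∨ T ∧ ¬P) ∧ R
= (¬P ∨ P) ∧ ¬T ∧ R ∧ ¬T ∧ R   (absorption)
= ¬T ∧ R ∧ ¬T ∧ R   (complement / identity)
= ¬T ∧ R   (idempotence)

¬T ∧ R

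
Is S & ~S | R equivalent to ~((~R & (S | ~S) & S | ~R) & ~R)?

E1: S & ~S | R
    = R   [complement / identity]
E2: ~((~R & (S | ~S) & S | ~R) & ~R)
    = ~((~R & S | ~R) & ~R)   [complement / identity]
    = ~(~R & ~R)   [absorption]
    = R | R   [De Morgan]
    = R   [idempotence]
Both reduce to R, so they are equivalent.

Yes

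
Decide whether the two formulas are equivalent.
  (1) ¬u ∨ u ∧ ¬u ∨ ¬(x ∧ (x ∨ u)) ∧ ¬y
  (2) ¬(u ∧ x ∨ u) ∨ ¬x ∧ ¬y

E1: ¬u ∨ u ∧ ¬u ∨ ¬(x ∧ (x ∨ u)) ∧ ¬y
    = ¬u ∨ ¬(x ∧ (x ∨ u)) ∧ ¬y
    = ¬u ∨ ¬x ∧ ¬y
E2: ¬(u ∧ x ∨ u) ∨ ¬x ∧ ¬y
    = ¬u ∨ ¬x ∧ ¬y
Both reduce to ¬u ∨ ¬x ∧ ¬y, so they are equivalent.

Yes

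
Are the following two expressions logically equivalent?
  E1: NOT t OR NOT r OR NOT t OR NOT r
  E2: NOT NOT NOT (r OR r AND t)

E1: NOT t OR NOT r OR NOT t OR NOT r
    = NOT t OR NOT r   (idempotence)
E2: NOT NOT NOT (r OR r AND t)
    = NOT NOT NOT r   (absorption)
    = NOT r   (double negation)
These differ: at r=1, t=0, E1 = 1 but E2 = 0.

No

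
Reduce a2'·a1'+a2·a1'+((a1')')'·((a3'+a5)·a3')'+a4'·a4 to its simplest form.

a2'·a1'+a2·a1'+((a1')')'·((a3'+a5)·a3')'+a4'·a4
= a2'·a1'+a2·a1'+a1'·((a3'+a5)·a3')'+a4'·a4   (double negation)
= a2'·a1'+a2·a1'+a1'·(a3')'+a4'·a4   (absorption)
= a1'+a1'·(a3')'+a4'·a4   (distribution)
= a1'+a1'·a3+a4'·a4   (double negation)
= a1'+a4'·a4   (absorption)
= a1'   (complement / identity)

a1'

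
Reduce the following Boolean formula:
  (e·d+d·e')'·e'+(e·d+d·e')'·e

(e·d+d·e')'·e'+(e·d+d·e')'·e
= (e·d+d·e')'·(e'+e)
= d'·(e'+e)
= d'

d'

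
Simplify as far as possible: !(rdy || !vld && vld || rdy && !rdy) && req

!(rdy || !vld && vld || rdy && !rdy) && req
= !(rdy || rdy && !rdy) && req
= !rdy && req

!rdy && req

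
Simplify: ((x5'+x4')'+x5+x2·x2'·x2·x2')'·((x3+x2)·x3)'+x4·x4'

((x5'+x4')'+x5+x2·x2'·x2·x2')'·((x3+x2)·x3)'+x4·x4'
= ((x5'+x4')'+x5+x2·x2')'·((x3+x2)·x3)'+x4·x4'   [idempotence]
= ((x5'+x4')'+x5+x2·x2')'·x3'+x4·x4'   [absorption]
= ((x5'+x4')'+x5)'·x3'+x4·x4'   [complement / identity]
= ((x5'+x4')'+x5)'·x3'   [complement / identity]
= (x5·x4+x5)'·x3'   [De Morgan]
= x5'·x3'   [absorption]

x5'·x3'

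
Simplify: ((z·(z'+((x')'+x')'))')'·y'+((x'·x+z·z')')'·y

0

((z·(z'+((x')'+x')'))')'·y'+((x'·x+z·z')')'·y
= ((z·(z'+x'·x))')'·y'+((x'·x+z·z')')'·y   — De Morgan
= ((z·(z'+x'·x))')'·y'+((z·z')')'·y   — complement / identity
= ((z·z')')'·y'+((z·z')')'·y   — complement / identity
= ((z·z')')'   — distribution
= z·z'   — double negation
= 0   — complement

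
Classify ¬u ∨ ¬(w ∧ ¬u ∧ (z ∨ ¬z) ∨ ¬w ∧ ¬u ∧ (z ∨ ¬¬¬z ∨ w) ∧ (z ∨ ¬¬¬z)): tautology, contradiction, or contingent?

¬u ∨ ¬(w ∧ ¬u ∧ (z ∨ ¬z) ∨ ¬w ∧ ¬u ∧ (z ∨ ¬¬¬z ∨ w) ∧ (z ∨ ¬¬¬z))
= ¬u ∨ ¬(w ∧ ¬u ∧ (z ∨ ¬z) ∨ ¬w ∧ ¬u ∧ (z ∨ ¬¬¬z))   — absorption
= ¬u ∨ ¬(w ∧ ¬u ∧ (z ∨ ¬z) ∨ ¬w ∧ ¬u ∧ (z ∨ ¬z))   — double negation
= ¬u ∨ ¬(¬u ∧ (z ∨ ¬z))   — distribution
= ¬u ∨ ¬¬u   — complement / identity
= ¬u ∨ u   — double negation
= True   — complement

tautology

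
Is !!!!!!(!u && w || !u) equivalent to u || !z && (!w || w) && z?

No

E1: !!!!!!(!u && w || !u)
    = !!!!(!u && w || !u)   (double negation)
    = !!!!!u   (absorption)
    = !!!u   (double negation)
    = !u   (double negation)
E2: u || !z && (!w || w) && z
    = u || !z && z   (complement / identity)
    = u   (complement / identity)
These differ: at u=1, w=1, z=0, E1 = 0 but E2 = 1.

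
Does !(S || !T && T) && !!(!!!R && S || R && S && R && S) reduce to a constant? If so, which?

yes, False

!(S || !T && T) && !!(!!!R && S || R && S && R && S)
= !(S || !T && T) && !!(!!!R && S || R && S)   (idempotence)
= !(S || !T && T) && !!(!R && S || R && S)   (double negation)
= !S && !!(!R && S || R && S)   (complement / identity)
= !S && (!R && S || R && S)   (double negation)
= !S && S   (distribution)
= false   (complement)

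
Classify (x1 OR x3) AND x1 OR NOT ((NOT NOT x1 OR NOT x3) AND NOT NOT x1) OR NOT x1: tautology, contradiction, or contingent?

(x1 OR x3) AND x1 OR NOT ((NOT NOT x1 OR NOT x3) AND NOT NOT x1) OR NOT x1
= (x1 OR x3) AND x1 OR NOT NOT NOT x1 OR NOT x1
= x1 OR NOT NOT NOT x1 OR NOT x1
= x1 OR NOT x1 OR NOT x1
= x1 OR NOT x1
= TRUE

tautology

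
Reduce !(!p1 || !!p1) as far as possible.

false

!(!p1 || !!p1)
= p1 && !p1   (De Morgan)
= false   (complement)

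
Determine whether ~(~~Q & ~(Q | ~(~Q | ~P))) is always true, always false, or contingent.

~(~~Q & ~(Q | ~(~Q | ~P)))
= ~Q | Q | ~(~Q | ~P)
= ~Q | Q | Q & P
= ~Q | Q
= 1

always true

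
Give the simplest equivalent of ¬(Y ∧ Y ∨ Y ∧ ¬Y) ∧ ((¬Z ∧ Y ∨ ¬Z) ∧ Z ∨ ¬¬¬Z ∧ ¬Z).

¬Y ∧ ¬Z

¬(Y ∧ Y ∨ Y ∧ ¬Y) ∧ ((¬Z ∧ Y ∨ ¬Z) ∧ Z ∨ ¬¬¬Z ∧ ¬Z)
= ¬(Y ∧ Y ∨ Y ∧ ¬Y) ∧ ((¬Z ∧ Y ∨ ¬Z) ∧ Z ∨ ¬Z ∧ ¬Z)   [double negation]
= ¬(Y ∧ Y ∨ Y ∧ ¬Y) ∧ (¬Z ∧ Z ∨ ¬Z ∧ ¬Z)   [absorption]
= ¬Y ∧ (¬Z ∧ Z ∨ ¬Z ∧ ¬Z)   [distribution]
= ¬Y ∧ ¬Z   [distribution]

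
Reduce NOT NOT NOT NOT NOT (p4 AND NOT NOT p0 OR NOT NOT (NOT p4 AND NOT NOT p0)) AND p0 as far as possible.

NOT NOT NOT NOT NOT (p4 AND NOT NOT p0 OR NOT NOT (NOT p4 AND NOT NOT p0)) AND p0
= NOT NOT NOT NOT NOT (p4 AND NOT NOT p0 OR NOT p4 AND NOT NOT p0) AND p0   — double negation
= NOT NOT NOT (p4 AND NOT NOT p0 OR NOT p4 AND NOT NOT p0) AND p0   — double negation
= NOT NOT NOT NOT NOT p0 AND p0   — distribution
= NOT NOT NOT p0 AND p0   — double negation
= NOT p0 AND p0   — double negation
= FALSE   — complement

FALSE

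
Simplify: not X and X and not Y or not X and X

not X and X and not Y or not X and X
= not X and X   (absorption)
= False   (complement)

False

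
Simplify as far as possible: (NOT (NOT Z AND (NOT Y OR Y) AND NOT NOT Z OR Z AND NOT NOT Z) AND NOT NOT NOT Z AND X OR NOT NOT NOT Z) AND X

NOT Z AND X

(NOT (NOT Z AND (NOT Y OR Y) AND NOT NOT Z OR Z AND NOT NOT Z) AND NOT NOT NOT Z AND X OR NOT NOT NOT Z) AND X
= (NOT (NOT Z AND NOT NOT Z OR Z AND NOT NOT Z) AND NOT NOT NOT Z AND X OR NOT NOT NOT Z) AND X   (complement / identity)
= (NOT NOT NOT Z AND NOT NOT NOT Z AND X OR NOT NOT NOT Z) AND X   (distribution)
= (NOT NOT NOT Z AND X OR NOT NOT NOT Z) AND X   (idempotence)
= NOT NOT NOT Z AND X   (absorption)
= NOT Z AND X   (double negation)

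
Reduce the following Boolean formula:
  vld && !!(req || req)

vld && req

vld && !!(req || req)
= vld && !!req   [idempotence]
= vld && req   [double negation]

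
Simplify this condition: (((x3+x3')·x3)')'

(((x3+x3')·x3)')'
= (x3+x3')·x3   [double negation]
= x3   [complement / identity]

x3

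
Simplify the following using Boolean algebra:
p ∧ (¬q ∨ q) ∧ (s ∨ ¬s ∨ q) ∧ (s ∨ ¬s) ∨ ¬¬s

p ∧ (¬q ∨ q) ∧ (s ∨ ¬s ∨ q) ∧ (s ∨ ¬s) ∨ ¬¬s
= p ∧ (¬q ∨ q) ∧ (s ∨ ¬s) ∨ ¬¬s   [absorption]
= p ∧ (s ∨ ¬s) ∨ ¬¬s   [complement / identity]
= p ∧ (s ∨ ¬s) ∨ s   [double negation]
= p ∨ s   [complement / identity]

p ∨ s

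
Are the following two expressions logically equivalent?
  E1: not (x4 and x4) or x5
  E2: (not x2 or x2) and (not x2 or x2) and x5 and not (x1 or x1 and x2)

No

E1: not (x4 and x4) or x5
    = not x4 or x5
E2: (not x2 or x2) and (not x2 or x2) and x5 and not (x1 or x1 and x2)
    = (not x2 or x2) and x5 and not (x1 or x1 and x2)
    = x5 and not (x1 or x1 and x2)
    = x5 and not x1
These differ: at x1=1, x2=0, x4=0, x5=0, E1 = 1 but E2 = 0.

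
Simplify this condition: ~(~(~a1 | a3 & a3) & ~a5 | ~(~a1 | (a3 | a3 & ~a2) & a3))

~a1 | a3

~(~(~a1 | a3 & a3) & ~a5 | ~(~a1 | (a3 | a3 & ~a2) & a3))
= ~(~(~a1 | a3 & a3) & ~a5 | ~(~a1 | a3 & a3))
= ~~(~a1 | a3 & a3)
= ~~(~a1 | a3)
= ~a1 | a3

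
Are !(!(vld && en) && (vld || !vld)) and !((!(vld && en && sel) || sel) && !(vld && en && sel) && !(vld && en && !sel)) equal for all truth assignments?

Yes

E1: !(!(vld && en) && (vld || !vld))
    = !!(vld && en)   [complement / identity]
    = vld && en   [double negation]
E2: !((!(vld && en && sel) || sel) && !(vld && en && sel) && !(vld && en && !sel))
    = !(!(vld && en && sel) && !(vld && en && !sel))   [absorption]
    = vld && en && sel || vld && en && !sel   [De Morgan]
    = vld && en   [distribution]
Both reduce to vld && en, so they are equivalent.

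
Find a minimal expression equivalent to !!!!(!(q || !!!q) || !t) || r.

!!!!(!(q || !!!q) || !t) || r
= !!!((q || !!!q) && t) || r
= !!!((q || !q) && t) || r
= !!!t || r
= !t || r

!t || r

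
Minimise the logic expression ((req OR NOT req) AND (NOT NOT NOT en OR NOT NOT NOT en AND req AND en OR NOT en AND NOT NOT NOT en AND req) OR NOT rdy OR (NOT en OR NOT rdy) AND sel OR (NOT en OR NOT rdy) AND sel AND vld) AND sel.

((req OR NOT req) AND (NOT NOT NOT en OR NOT NOT NOT en AND req AND en OR NOT en AND NOT NOT NOT en AND req) OR NOT rdy OR (NOT en OR NOT rdy) AND sel OR (NOT en OR NOT rdy) AND sel AND vld) AND sel
= ((req OR NOT req) AND (NOT NOT NOT en OR NOT NOT NOT en AND req) OR NOT rdy OR (NOT en OR NOT rdy) AND sel OR (NOT en OR NOT rdy) AND sel AND vld) AND sel
= (NOT NOT NOT en OR NOT NOT NOT en AND req OR NOT rdy OR (NOT en OR NOT rdy) AND sel OR (NOT en OR NOT rdy) AND sel AND vld) AND sel
= (NOT NOT NOT en OR NOT NOT NOT en AND req OR NOT rdy OR (NOT en OR NOT rdy) AND sel) AND sel
= (NOT NOT NOT en OR NOT rdy OR (NOT en OR NOT rdy) AND sel) AND sel
= (NOT en OR NOT rdy OR (NOT en OR NOT rdy) AND sel) AND sel
= (NOT en OR NOT rdy) AND sel

(NOT en OR NOT rdy) AND sel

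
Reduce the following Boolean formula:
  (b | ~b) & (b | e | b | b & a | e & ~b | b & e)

(b | ~b) & (b | e | b | b & a | e & ~b | b & e)
= (b | ~b) & (b | e | b | b & a | e & (~b | b))
= (b | ~b) & (b | e | b | b & a | e)
= (b | ~b) & (b | e | b | e)
= b | e | b | e
= b | e

b | e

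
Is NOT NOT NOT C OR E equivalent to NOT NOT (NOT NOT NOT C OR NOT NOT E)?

Yes

E1: NOT NOT NOT C OR E
    = NOT C OR E   — double negation
E2: NOT NOT (NOT NOT NOT C OR NOT NOT E)
    = NOT (NOT NOT C AND NOT E)   — De Morgan
    = NOT C OR E   — De Morgan
Both reduce to NOT C OR E, so they are equivalent.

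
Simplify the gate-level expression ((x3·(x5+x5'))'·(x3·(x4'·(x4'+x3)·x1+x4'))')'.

x3

((x3·(x5+x5'))'·(x3·(x4'·(x4'+x3)·x1+x4'))')'
= x3·(x5+x5')+x3·(x4'·(x4'+x3)·x1+x4')
= x3·(x5+x5')+x3·(x4'·x1+x4')
= x3+x3·(x4'·x1+x4')
= x3+x3·x4'
= x3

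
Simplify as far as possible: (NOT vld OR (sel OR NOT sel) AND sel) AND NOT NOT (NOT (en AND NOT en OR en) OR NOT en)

(NOT vld OR sel) AND NOT en

(NOT vld OR (sel OR NOT sel) AND sel) AND NOT NOT (NOT (en AND NOT en OR en) OR NOT en)
= (NOT vld OR (sel OR NOT sel) AND sel) AND NOT NOT (NOT en OR NOT en)   — complement / identity
= (NOT vld OR (sel OR NOT sel) AND sel) AND NOT NOT NOT en   — idempotence
= (NOT vld OR (sel OR NOT sel) AND sel) AND NOT en   — double negation
= (NOT vld OR sel) AND NOT en   — complement / identity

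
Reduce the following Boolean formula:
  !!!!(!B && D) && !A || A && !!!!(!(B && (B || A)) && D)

!!!!(!B && D) && !A || A && !!!!(!(B && (B || A)) && D)
= !!!!(!B && D) && !A || A && !!!!(!B && D)   [absorption]
= !!!!(!B && D)   [distribution]
= !!(!B && D)   [double negation]
= !B && D   [double negation]

!B && D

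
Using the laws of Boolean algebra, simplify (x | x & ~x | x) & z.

x & z

(x | x & ~x | x) & z
= (x | x) & z   (complement / identity)
= x & z   (idempotence)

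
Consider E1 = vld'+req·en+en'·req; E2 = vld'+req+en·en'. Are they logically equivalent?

E1: vld'+req·en+en'·req
    = vld'+req   [distribution]
E2: vld'+req+en·en'
    = vld'+req   [complement / identity]
Both reduce to vld'+req, so they are equivalent.

Yes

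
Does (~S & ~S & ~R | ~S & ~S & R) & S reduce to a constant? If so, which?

yes, False

(~S & ~S & ~R | ~S & ~S & R) & S
= (~S & ~R | ~S & ~S & R) & S   [idempotence]
= (~S & ~R | ~S & R) & S   [idempotence]
= ~S & S   [distribution]
= 0   [complement]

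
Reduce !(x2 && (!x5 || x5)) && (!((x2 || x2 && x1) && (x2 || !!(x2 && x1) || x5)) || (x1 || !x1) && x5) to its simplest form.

!(x2 && (!x5 || x5)) && (!((x2 || x2 && x1) && (x2 || !!(x2 && x1) || x5)) || (x1 || !x1) && x5)
= !(x2 && (!x5 || x5)) && (!((x2 || x2 && x1) && (x2 || x2 && x1 || x5)) || (x1 || !x1) && x5)   — double negation
= !(x2 && (!x5 || x5)) && (!(x2 || x2 && x1) || (x1 || !x1) && x5)   — absorption
= !x2 && (!(x2 || x2 && x1) || (x1 || !x1) && x5)   — complement / identity
= !x2 && (!x2 || (x1 || !x1) && x5)   — absorption
= !x2 && (!x2 || x5)   — complement / identity
= !x2   — absorption

!x2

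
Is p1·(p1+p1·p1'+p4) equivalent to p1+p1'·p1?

E1: p1·(p1+p1·p1'+p4)
    = p1·(p1+p4)   — complement / identity
    = p1   — absorption
E2: p1+p1'·p1
    = p1   — complement / identity
Both reduce to p1, so they are equivalent.

Yes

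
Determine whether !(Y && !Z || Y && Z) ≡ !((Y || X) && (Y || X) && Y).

E1: !(Y && !Z || Y && Z)
    = !Y   (distribution)
E2: !((Y || X) && (Y || X) && Y)
    = !((Y || X) && Y)   (absorption)
    = !Y   (absorption)
Both reduce to !Y, so they are equivalent.

Yes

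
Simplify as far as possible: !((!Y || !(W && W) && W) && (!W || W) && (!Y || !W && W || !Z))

!((!Y || !(W && W) && W) && (!W || W) && (!Y || !W && W || !Z))
= !((!Y || !(W && W) && W) && (!Y || !W && W || !Z))
= !((!Y || !W && W) && (!Y || !W && W || !Z))
= !(!Y || !W && W)
= !!Y
= Y

Y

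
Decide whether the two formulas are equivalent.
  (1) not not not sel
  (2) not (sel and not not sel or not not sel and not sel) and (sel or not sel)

E1: not not not sel
    = not sel   (double negation)
E2: not (sel and not not sel or not not sel and not sel) and (sel or not sel)
    = not (not not sel and (sel or not sel)) and (sel or not sel)   (distribution)
    = not not not sel and (sel or not sel)   (complement / identity)
    = not not not sel   (complement / identity)
    = not sel   (double negation)
Both reduce to not sel, so they are equivalent.

Yes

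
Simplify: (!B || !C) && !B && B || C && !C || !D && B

!D && B

(!B || !C) && !B && B || C && !C || !D && B
= !B && B || C && !C || !D && B   [absorption]
= C && !C || !D && B   [complement / identity]
= !D && B   [complement / identity]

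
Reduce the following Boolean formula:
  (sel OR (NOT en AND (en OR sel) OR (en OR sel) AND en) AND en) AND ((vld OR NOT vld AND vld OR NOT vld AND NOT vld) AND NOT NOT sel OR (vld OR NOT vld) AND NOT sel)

sel OR en

(sel OR (NOT en AND (en OR sel) OR (en OR sel) AND en) AND en) AND ((vld OR NOT vld AND vld OR NOT vld AND NOT vld) AND NOT NOT sel OR (vld OR NOT vld) AND NOT sel)
= (sel OR (NOT en AND (en OR sel) OR (en OR sel) AND en) AND en) AND ((vld OR NOT vld) AND NOT NOT sel OR (vld OR NOT vld) AND NOT sel)   (distribution)
= (sel OR (NOT en AND (en OR sel) OR (en OR sel) AND en) AND en) AND ((vld OR NOT vld) AND sel OR (vld OR NOT vld) AND NOT sel)   (double negation)
= (sel OR (NOT en AND (en OR sel) OR (en OR sel) AND en) AND en) AND (vld OR NOT vld)   (distribution)
= (sel OR (en OR sel) AND en) AND (vld OR NOT vld)   (distribution)
= sel OR (en OR sel) AND en   (complement / identity)
= sel OR en   (absorption)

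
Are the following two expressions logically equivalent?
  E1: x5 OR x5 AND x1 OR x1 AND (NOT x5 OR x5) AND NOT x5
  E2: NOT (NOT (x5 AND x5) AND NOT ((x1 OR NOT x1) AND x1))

E1: x5 OR x5 AND x1 OR x1 AND (NOT x5 OR x5) AND NOT x5
    = x5 OR x5 AND x1 OR x1 AND NOT x5   — complement / identity
    = x5 OR x1   — distribution
E2: NOT (NOT (x5 AND x5) AND NOT ((x1 OR NOT x1) AND x1))
    = NOT (NOT x5 AND NOT ((x1 OR NOT x1) AND x1))   — idempotence
    = NOT (NOT x5 AND NOT x1)   — complement / identity
    = x5 OR x1   — De Morgan
Both reduce to x5 OR x1, so they are equivalent.

Yes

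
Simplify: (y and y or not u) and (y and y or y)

(y and y or not u) and (y and y or y)
= y and y or not u and y   — distribution
= y and (y or not u)   — distribution
= y   — absorption

y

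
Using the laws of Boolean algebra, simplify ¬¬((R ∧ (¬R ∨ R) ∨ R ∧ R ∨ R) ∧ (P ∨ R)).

¬¬((R ∧ (¬R ∨ R) ∨ R ∧ R ∨ R) ∧ (P ∨ R))
= ¬¬((R ∨ R ∧ R ∨ R) ∧ (P ∨ R))   [complement / identity]
= (R ∨ R ∧ R ∨ R) ∧ (P ∨ R)   [double negation]
= (R ∨ R ∨ R) ∧ (P ∨ R)   [idempotence]
= (R ∨ R) ∧ (P ∨ R)   [idempotence]
= R ∨ R ∧ P   [distribution]
= R   [absorption]

R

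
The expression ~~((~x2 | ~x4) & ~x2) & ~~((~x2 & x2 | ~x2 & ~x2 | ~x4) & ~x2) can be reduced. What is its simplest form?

~x2

~~((~x2 | ~x4) & ~x2) & ~~((~x2 & x2 | ~x2 & ~x2 | ~x4) & ~x2)
= ~~((~x2 | ~x4) & ~x2) & ~~((~x2 | ~x4) & ~x2)   [distribution]
= ~~((~x2 | ~x4) & ~x2)   [idempotence]
= ~~~x2   [absorption]
= ~x2   [double negation]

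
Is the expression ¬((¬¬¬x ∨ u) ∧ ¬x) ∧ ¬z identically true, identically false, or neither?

neither

¬((¬¬¬x ∨ u) ∧ ¬x) ∧ ¬z
= ¬((¬x ∨ u) ∧ ¬x) ∧ ¬z   [double negation]
= ¬¬x ∧ ¬z   [absorption]
= x ∧ ¬z   [double negation]
This depends on x, z, so it is not a constant.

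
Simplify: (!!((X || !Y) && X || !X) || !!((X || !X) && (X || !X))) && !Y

!Y

(!!((X || !Y) && X || !X) || !!((X || !X) && (X || !X))) && !Y
= (!!(X || !X) || !!((X || !X) && (X || !X))) && !Y   (absorption)
= (!!(X || !X) || !!(X || !X)) && !Y   (complement / identity)
= (!!(X || !X) || X || !X) && !Y   (double negation)
= (X || !X || X || !X) && !Y   (double negation)
= (X || !X) && !Y   (idempotence)
= !Y   (complement / identity)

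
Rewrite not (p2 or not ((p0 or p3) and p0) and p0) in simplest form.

not p2

not (p2 or not ((p0 or p3) and p0) and p0)
= not (p2 or not p0 and p0)   — absorption
= not p2   — complement / identity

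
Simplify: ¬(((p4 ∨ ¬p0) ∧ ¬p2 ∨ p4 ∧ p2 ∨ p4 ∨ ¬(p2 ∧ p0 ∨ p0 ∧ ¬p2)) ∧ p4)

¬(((p4 ∨ ¬p0) ∧ ¬p2 ∨ p4 ∧ p2 ∨ p4 ∨ ¬(p2 ∧ p0 ∨ p0 ∧ ¬p2)) ∧ p4)
= ¬(((p4 ∨ ¬p0) ∧ ¬p2 ∨ p4 ∧ p2 ∨ p4 ∨ ¬p0) ∧ p4)   — distribution
= ¬(((p4 ∨ ¬p0) ∧ ¬p2 ∨ p4 ∨ ¬p0) ∧ p4)   — absorption
= ¬((p4 ∨ ¬p0) ∧ p4)   — absorption
= ¬p4   — absorption

¬p4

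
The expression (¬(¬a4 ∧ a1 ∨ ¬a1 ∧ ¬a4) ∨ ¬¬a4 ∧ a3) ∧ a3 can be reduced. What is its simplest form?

(¬(¬a4 ∧ a1 ∨ ¬a1 ∧ ¬a4) ∨ ¬¬a4 ∧ a3) ∧ a3
= (¬¬a4 ∨ ¬¬a4 ∧ a3) ∧ a3   [distribution]
= ¬¬a4 ∧ a3   [absorption]
= a4 ∧ a3   [double negation]

a4 ∧ a3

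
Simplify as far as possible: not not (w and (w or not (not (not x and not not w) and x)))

not not (w and (w or not (not (not x and not not w) and x)))
= not not (w and (w or not ((x or not w) and x)))   — De Morgan
= not not (w and (w or not x))   — absorption
= not not w   — absorption
= w   — double negation

w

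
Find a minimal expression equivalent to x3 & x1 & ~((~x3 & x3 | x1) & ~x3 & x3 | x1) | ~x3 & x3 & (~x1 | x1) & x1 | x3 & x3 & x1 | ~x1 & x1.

x3 & x1

x3 & x1 & ~((~x3 & x3 | x1) & ~x3 & x3 | x1) | ~x3 & x3 & (~x1 | x1) & x1 | x3 & x3 & x1 | ~x1 & x1
= x3 & x1 & ~((~x3 & x3 | x1) & ~x3 & x3 | x1) | ~x3 & x3 & x1 | x3 & x3 & x1 | ~x1 & x1   [complement / identity]
= x3 & x1 & ~((~x3 & x3 | x1) & ~x3 & x3 | x1) | ~x3 & x3 & x1 | x3 & x3 & x1   [complement / identity]
= x3 & x1 & ~(~x3 & x3 | x1) | ~x3 & x3 & x1 | x3 & x3 & x1   [absorption]
= x3 & x1 & ~(~x3 & x3 | x1) | x3 & x1   [distribution]
= x3 & x1 & ~x1 | x3 & x1   [complement / identity]
= x3 & x1   [absorption]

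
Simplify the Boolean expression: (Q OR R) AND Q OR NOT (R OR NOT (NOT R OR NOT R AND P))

Q OR NOT R

(Q OR R) AND Q OR NOT (R OR NOT (NOT R OR NOT R AND P))
= Q OR NOT (R OR NOT (NOT R OR NOT R AND P))   — absorption
= Q OR NOT (R OR NOT NOT R)   — absorption
= Q OR NOT (R OR R)   — double negation
= Q OR NOT R   — idempotence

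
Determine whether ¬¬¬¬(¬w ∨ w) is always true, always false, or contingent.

always true

¬¬¬¬(¬w ∨ w)
= ¬¬(¬w ∨ w)
= ¬w ∨ w
= True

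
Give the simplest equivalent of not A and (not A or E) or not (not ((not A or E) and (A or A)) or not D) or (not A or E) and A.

not A and (not A or E) or not (not ((not A or E) and (A or A)) or not D) or (not A or E) and A
= not A and (not A or E) or (not A or E) and (A or A) and D or (not A or E) and A   (De Morgan)
= not A and (not A or E) or (not A or E) and A and D or (not A or E) and A   (idempotence)
= not A and (not A or E) or (not A or E) and A   (absorption)
= not A or E   (distribution)

not A or E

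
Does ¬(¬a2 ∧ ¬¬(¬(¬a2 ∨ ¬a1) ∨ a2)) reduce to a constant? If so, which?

¬(¬a2 ∧ ¬¬(¬(¬a2 ∨ ¬a1) ∨ a2))
= ¬(¬a2 ∧ ¬¬(a2 ∧ a1 ∨ a2))
= a2 ∨ ¬(a2 ∧ a1 ∨ a2)
= a2 ∨ ¬a2
= True

yes, True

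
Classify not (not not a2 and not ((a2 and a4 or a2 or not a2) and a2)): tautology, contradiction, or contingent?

tautology

not (not not a2 and not ((a2 and a4 or a2 or not a2) and a2))
= not a2 or (a2 and a4 or a2 or not a2) and a2   [De Morgan]
= not a2 or (a2 or not a2) and a2   [absorption]
= not a2 or a2   [complement / identity]
= True   [complement]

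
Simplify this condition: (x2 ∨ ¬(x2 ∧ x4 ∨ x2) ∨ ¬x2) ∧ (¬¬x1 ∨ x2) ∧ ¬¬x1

(x2 ∨ ¬(x2 ∧ x4 ∨ x2) ∨ ¬x2) ∧ (¬¬x1 ∨ x2) ∧ ¬¬x1
= (x2 ∨ ¬(x2 ∧ x4 ∨ x2) ∨ ¬x2) ∧ ¬¬x1   [absorption]
= (x2 ∨ ¬(x2 ∧ x4 ∨ x2) ∨ ¬x2) ∧ x1   [double negation]
= (x2 ∨ ¬x2 ∨ ¬x2) ∧ x1   [absorption]
= (x2 ∨ ¬x2) ∧ x1   [idempotence]
= x1   [complement / identity]

x1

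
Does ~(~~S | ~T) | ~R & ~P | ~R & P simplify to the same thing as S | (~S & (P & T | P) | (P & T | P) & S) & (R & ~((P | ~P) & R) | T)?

No

E1: ~(~~S | ~T) | ~R & ~P | ~R & P
    = ~S & T | ~R & ~P | ~R & P   (De Morgan)
    = ~S & T | ~R   (distribution)
E2: S | (~S & (P & T | P) | (P & T | P) & S) & (R & ~((P | ~P) & R) | T)
    = S | (P & T | P) & (R & ~((P | ~P) & R) | T)   (distribution)
    = S | P & (R & ~((P | ~P) & R) | T)   (absorption)
    = S | P & (R & ~R | T)   (complement / identity)
    = S | P & T   (complement / identity)
These differ: at P=0, R=1, S=1, T=1, E1 = 0 but E2 = 1.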